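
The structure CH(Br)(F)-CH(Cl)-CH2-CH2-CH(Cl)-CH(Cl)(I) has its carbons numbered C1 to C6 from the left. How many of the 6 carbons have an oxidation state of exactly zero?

Tallying each carbon's bonds:
C1: 1C, 1H, 1F, 1Br → 0 − 1 + 1 + 1 = +1
C2: 2C, 1H, 1Cl → 0 − 1 + 1 = 0
C3: 2C, 2H → 0 − 2 = -2
C4: 2C, 2H → 0 − 2 = -2
C5: 2C, 1H, 1Cl → 0 − 1 + 1 = 0
C6: 1C, 1H, 1Cl, 1I → 0 − 1 + 1 + 1 = +1
2 carbons (C2, C5) meet the condition.

2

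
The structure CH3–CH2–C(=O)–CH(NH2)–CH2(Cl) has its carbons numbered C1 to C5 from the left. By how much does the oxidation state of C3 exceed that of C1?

+5

C3: 2C, 2O → 0 + 2 = +2
C1: 1C, 3H → 0 − 3 = -3
Difference: +2 − (-3) = +5.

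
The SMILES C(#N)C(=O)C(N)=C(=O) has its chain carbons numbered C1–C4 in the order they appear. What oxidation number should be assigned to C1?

C1 has one bond to C (0), a triple bond to N (3×+1 = +3).
Oxidation state = 0 + 3 = +3.

+3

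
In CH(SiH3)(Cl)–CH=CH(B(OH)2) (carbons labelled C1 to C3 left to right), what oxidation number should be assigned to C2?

-1

Each bond to a more electronegative atom (O, N, halogen) counts +1, each bond to a less electronegative atom (H, metal, B, Si) counts −1, and each C–C bond counts 0.
C2 has one bond to C (0), a double bond to C (2×0 = 0), one bond to H (-1).
Oxidation state = 0 + 0 − 1 = -1.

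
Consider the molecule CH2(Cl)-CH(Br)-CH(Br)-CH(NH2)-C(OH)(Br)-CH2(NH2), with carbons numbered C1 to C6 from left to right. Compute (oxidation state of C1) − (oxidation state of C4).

-1

C1: 1C, 2H, 1Cl → 0 − 2 + 1 = -1
C4: 2C, 1H, 1N → 0 − 1 + 1 = 0
Difference: -1 − (0) = -1.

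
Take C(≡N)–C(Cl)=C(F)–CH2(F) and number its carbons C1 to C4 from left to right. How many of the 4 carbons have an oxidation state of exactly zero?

0

Assign +1 per bond to O/N/halogen, −1 per bond to H or an electropositive element, and 0 per bond to carbon. Tallying each carbon:
C1: 1C, 3N → 0 + 3 = +3
C2: 3C, 1Cl → 0 + 1 = +1
C3: 3C, 1F → 0 + 1 = +1
C4: 1C, 2H, 1F → 0 − 2 + 1 = -1
0 carbons meet the condition.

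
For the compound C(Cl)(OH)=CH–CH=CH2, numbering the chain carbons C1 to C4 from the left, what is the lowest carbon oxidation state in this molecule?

-2

Assign +1 per bond to O/N/halogen, −1 per bond to H or an electropositive element, and 0 per bond to carbon. Tallying each carbon:
C1: 2C, 1O, 1Cl → 0 + 1 + 1 = +2
C2: 3C, 1H → 0 − 1 = -1
C3: 3C, 1H → 0 − 1 = -1
C4: 2C, 2H → 0 − 2 = -2
The lowest value is -2.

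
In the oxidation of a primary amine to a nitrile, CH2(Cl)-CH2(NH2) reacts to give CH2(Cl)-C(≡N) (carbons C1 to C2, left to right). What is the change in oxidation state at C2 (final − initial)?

Before: C2 has 1 bond to C, 2 bonds to H, 1 bond to N → oxidation state -1.
After: C2 has 1 bond to C, 3 bonds to N → oxidation state +3.
Δ = +3 − (-1) = +4, so this is an oxidation at C2.

+4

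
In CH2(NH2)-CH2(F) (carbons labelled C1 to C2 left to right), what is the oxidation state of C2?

Assign +1 per bond to O/N/halogen, −1 per bond to H or an electropositive element, and 0 per bond to carbon.
C2 has one bond to C (0), one bond to H (-1), one bond to H (-1), one bond to F (+1).
Oxidation state = 0 − 1 − 1 + 1 = -1.

-1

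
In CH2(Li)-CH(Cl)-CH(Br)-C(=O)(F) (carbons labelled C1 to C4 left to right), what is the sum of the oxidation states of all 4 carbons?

0

Tallying each carbon's bonds:
C1: 1C, 2H, 1Li → 0 − 2 − 1 = -3
C2: 2C, 1H, 1Cl → 0 − 1 + 1 = 0
C3: 2C, 1H, 1Br → 0 − 1 + 1 = 0
C4: 1C, 2O, 1F → 0 + 2 + 1 = +3
Sum = -3 + 0 + 0 + 3 = 0.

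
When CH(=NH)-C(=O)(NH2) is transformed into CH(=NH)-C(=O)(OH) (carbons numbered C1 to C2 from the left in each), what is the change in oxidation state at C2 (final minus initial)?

Before: C2 has 1 bond to C, 2 bonds to O, 1 bond to N → oxidation state +3.
After: C2 has 1 bond to C, 3 bonds to O → oxidation state +3.
Δ = +3 − (+3) = 0, so no net redox change at C2.

0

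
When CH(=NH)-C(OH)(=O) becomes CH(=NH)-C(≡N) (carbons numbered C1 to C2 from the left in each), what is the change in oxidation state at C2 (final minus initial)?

Before: C2 has 1 bond to C, 3 bonds to O → oxidation state +3.
After: C2 has 1 bond to C, 3 bonds to N → oxidation state +3.
Δ = +3 − (+3) = 0, so no net redox change at C2.

0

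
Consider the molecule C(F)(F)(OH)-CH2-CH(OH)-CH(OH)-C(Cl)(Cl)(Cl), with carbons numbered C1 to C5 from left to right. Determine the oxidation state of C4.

0

Count +1 for every bond to an atom more electronegative than carbon and −1 for every bond to one less electronegative; C–C bonds are 0.
C4 has one bond to C (0), one bond to C (0), one bond to O (+1), one bond to H (-1).
Oxidation state = 0 + 0 + 1 − 1 = 0.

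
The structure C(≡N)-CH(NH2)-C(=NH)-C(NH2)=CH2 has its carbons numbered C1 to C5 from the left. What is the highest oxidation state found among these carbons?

Each bond to a more electronegative atom (O, N, halogen) counts +1, each bond to a less electronegative atom (H, metal, B, Si) counts −1, and each C–C bond counts 0. Tallying each carbon:
C1: 1C, 3N → 0 + 3 = +3
C2: 2C, 1H, 1N → 0 − 1 + 1 = 0
C3: 2C, 2N → 0 + 2 = +2
C4: 3C, 1N → 0 + 1 = +1
C5: 2C, 2H → 0 − 2 = -2
The highest value is +3.

+3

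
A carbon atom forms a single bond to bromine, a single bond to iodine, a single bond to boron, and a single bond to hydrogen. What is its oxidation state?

0

The carbon has one bond to H (-1), one bond to I (+1), one bond to B (-1), one bond to Br (+1).
Oxidation state = -1 + 1 − 1 + 1 = 0.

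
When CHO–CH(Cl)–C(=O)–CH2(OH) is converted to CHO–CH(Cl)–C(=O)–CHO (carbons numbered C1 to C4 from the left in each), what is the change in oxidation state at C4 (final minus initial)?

Before: C4 has 1 bond to C, 2 bonds to H, 1 bond to O → oxidation state -1.
After: C4 has 1 bond to C, 1 bond to H, 2 bonds to O → oxidation state +1.
Δ = +1 − (-1) = +2, so this is an oxidation at C4.

+2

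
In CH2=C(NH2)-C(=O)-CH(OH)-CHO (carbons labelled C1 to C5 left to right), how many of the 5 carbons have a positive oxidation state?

3

Bonds to more-electronegative neighbours contribute +1 each, bonds to H or metals contribute −1 each, and C–C bonds contribute 0. Tallying each carbon:
C1: 2C, 2H → 0 − 2 = -2
C2: 3C, 1N → 0 + 1 = +1
C3: 2C, 2O → 0 + 2 = +2
C4: 2C, 1H, 1O → 0 − 1 + 1 = 0
C5: 1C, 1H, 2O → 0 − 1 + 2 = +1
3 carbons (C2, C3, C5) meet the condition.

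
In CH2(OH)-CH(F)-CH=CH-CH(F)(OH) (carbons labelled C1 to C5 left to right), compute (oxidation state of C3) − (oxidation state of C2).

C3: 3C, 1H → 0 − 1 = -1
C2: 2C, 1H, 1F → 0 − 1 + 1 = 0
Difference: -1 − (0) = -1.

-1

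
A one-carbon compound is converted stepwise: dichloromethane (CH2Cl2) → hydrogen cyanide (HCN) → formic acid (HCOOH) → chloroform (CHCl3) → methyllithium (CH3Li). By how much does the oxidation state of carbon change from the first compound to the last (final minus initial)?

Carbon oxidation states along the series — dichloromethane: 0, hydrogen cyanide: +2, formic acid: +2, chloroform: +2, methyllithium: -4.
Net change = -4 − (0) = -4.

-4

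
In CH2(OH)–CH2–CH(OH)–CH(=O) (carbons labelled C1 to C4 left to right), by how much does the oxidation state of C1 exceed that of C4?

C1: 1C, 2H, 1O → 0 − 2 + 1 = -1
C4: 1C, 1H, 2O → 0 − 1 + 2 = +1
Difference: -1 − (+1) = -2.

-2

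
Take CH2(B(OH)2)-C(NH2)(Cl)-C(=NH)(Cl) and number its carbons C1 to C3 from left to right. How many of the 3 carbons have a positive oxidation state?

2

Tallying each carbon's bonds:
C1: 1C, 2H, 1B → 0 − 2 − 1 = -3
C2: 2C, 1N, 1Cl → 0 + 1 + 1 = +2
C3: 1C, 2N, 1Cl → 0 + 2 + 1 = +3
2 carbons (C2, C3) meet the condition.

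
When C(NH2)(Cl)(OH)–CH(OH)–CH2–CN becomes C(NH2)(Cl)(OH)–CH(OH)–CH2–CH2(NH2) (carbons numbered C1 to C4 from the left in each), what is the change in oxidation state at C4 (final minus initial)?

-4

Before: C4 has 1 bond to C, 3 bonds to N → oxidation state +3.
After: C4 has 1 bond to C, 2 bonds to H, 1 bond to N → oxidation state -1.
Δ = -1 − (+3) = -4, so this is a reduction at C4.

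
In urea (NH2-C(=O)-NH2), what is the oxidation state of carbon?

+4

Bonds to more-electronegative neighbours contribute +1 each, bonds to H or metals contribute −1 each, and C–C bonds contribute 0.
The carbon has one bond to N (+1), a double bond to O (2×+1 = +2), one bond to N (+1).
Oxidation state = +1 + 2 + 1 = +4.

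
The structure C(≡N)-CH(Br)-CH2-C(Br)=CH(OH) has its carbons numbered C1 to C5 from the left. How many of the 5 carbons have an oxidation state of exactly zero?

2

Tallying each carbon's bonds:
C1: 1C, 3N → 0 + 3 = +3
C2: 2C, 1H, 1Br → 0 − 1 + 1 = 0
C3: 2C, 2H → 0 − 2 = -2
C4: 3C, 1Br → 0 + 1 = +1
C5: 2C, 1H, 1O → 0 − 1 + 1 = 0
2 carbons (C2, C5) meet the condition.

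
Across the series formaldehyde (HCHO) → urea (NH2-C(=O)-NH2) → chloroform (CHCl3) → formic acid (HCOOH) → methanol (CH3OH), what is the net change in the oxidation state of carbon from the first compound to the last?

Carbon oxidation states along the series — formaldehyde: 0, urea: +4, chloroform: +2, formic acid: +2, methanol: -2.
Net change = -2 − (0) = -2.

-2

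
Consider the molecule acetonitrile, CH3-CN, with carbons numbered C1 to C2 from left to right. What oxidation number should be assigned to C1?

-3

Count +1 for every bond to an atom more electronegative than carbon and −1 for every bond to one less electronegative; C–C bonds are 0.
C1 has one bond to H (-1), one bond to H (-1), one bond to H (-1), one bond to C (0).
Oxidation state = -1 − 1 − 1 + 0 = -3.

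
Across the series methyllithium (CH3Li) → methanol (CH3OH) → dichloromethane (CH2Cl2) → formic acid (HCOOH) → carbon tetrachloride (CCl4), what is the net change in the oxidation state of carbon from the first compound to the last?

Carbon oxidation states along the series — methyllithium: -4, methanol: -2, dichloromethane: 0, formic acid: +2, carbon tetrachloride: +4.
Net change = +4 − (-4) = +8.

+8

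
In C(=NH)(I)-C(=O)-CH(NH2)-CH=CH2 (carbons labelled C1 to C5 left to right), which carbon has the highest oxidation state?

Each bond to a more electronegative atom (O, N, halogen) counts +1, each bond to a less electronegative atom (H, metal, B, Si) counts −1, and each C–C bond counts 0. Tallying each carbon:
C1: 1C, 2N, 1I → 0 + 2 + 1 = +3
C2: 2C, 2O → 0 + 2 = +2
C3: 2C, 1H, 1N → 0 − 1 + 1 = 0
C4: 3C, 1H → 0 − 1 = -1
C5: 2C, 2H → 0 − 2 = -2
The most oxidised carbon is C1 at +3.

C1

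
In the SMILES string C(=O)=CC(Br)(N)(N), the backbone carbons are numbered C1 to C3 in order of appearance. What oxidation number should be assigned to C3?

C3 has one bond to C (0), one bond to Br (+1), one bond to N (+1), one bond to N (+1).
Oxidation state = 0 + 1 + 1 + 1 = +3.

+3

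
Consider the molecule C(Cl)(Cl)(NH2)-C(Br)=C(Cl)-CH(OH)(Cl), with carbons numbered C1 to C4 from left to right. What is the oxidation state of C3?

C3 has a double bond to C (2×0 = 0), one bond to C (0), one bond to Cl (+1).
Oxidation state = 0 + 0 + 1 = +1.

+1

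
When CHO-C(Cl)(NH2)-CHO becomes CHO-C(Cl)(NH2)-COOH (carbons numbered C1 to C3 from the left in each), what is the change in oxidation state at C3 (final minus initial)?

+2

Before: C3 has 1 bond to C, 1 bond to H, 2 bonds to O → oxidation state +1.
After: C3 has 1 bond to C, 3 bonds to O → oxidation state +3.
Δ = +3 − (+1) = +2, so this is an oxidation at C3.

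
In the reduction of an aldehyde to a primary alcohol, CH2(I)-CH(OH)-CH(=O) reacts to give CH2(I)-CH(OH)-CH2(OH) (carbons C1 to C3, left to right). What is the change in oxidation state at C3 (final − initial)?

-2

Before: C3 has 1 bond to C, 1 bond to H, 2 bonds to O → oxidation state +1.
After: C3 has 1 bond to C, 2 bonds to H, 1 bond to O → oxidation state -1.
Δ = -1 − (+1) = -2, so this is a reduction at C3.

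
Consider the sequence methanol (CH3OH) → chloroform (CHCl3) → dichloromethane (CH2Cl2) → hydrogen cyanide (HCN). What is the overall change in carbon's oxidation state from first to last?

+4

Carbon oxidation states along the series — methanol: -2, chloroform: +2, dichloromethane: 0, hydrogen cyanide: +2.
Net change = +2 − (-2) = +4.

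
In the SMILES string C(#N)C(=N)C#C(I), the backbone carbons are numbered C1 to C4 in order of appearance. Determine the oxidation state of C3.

C3 has one bond to C (0), a triple bond to C (3×0 = 0).
Oxidation state = 0 + 0 = 0.

0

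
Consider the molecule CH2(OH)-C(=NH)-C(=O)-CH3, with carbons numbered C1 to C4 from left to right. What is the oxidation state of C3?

Assign +1 per bond to O/N/halogen, −1 per bond to H or an electropositive element, and 0 per bond to carbon.
C3 has one bond to C (0), one bond to C (0), a double bond to O (2×+1 = +2).
Oxidation state = 0 + 0 + 2 = +2.

+2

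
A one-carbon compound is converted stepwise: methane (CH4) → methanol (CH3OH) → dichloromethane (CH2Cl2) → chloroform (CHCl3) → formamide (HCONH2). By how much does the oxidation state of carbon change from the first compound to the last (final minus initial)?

+6

Carbon oxidation states along the series — methane: -4, methanol: -2, dichloromethane: 0, chloroform: +2, formamide: +2.
Net change = +2 − (-4) = +6.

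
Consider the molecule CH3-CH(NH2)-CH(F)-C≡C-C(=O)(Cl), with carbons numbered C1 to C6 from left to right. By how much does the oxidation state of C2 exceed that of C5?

0

C2: 2C, 1H, 1N → 0 − 1 + 1 = 0
C5: 4C → 0 = 0
Difference: 0 − (0) = 0.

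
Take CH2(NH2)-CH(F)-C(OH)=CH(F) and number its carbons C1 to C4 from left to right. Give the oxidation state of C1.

-1

Bonds to more-electronegative neighbours contribute +1 each, bonds to H or metals contribute −1 each, and C–C bonds contribute 0.
C1 has one bond to C (0), one bond to N (+1), one bond to H (-1), one bond to H (-1).
Oxidation state = 0 + 1 − 1 − 1 = -1.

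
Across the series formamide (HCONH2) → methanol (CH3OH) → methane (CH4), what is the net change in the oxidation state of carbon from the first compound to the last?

-6

Carbon oxidation states along the series — formamide: +2, methanol: -2, methane: -4.
Net change = -4 − (+2) = -6.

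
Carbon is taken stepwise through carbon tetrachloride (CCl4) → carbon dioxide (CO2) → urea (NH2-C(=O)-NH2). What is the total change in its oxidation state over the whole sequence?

0

Carbon oxidation states along the series — carbon tetrachloride: +4, carbon dioxide: +4, urea: +4.
Net change = +4 − (+4) = 0.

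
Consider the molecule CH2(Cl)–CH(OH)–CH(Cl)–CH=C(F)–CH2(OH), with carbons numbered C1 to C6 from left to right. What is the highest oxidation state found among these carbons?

+1

Tallying each carbon's bonds:
C1: 1C, 2H, 1Cl → 0 − 2 + 1 = -1
C2: 2C, 1H, 1O → 0 − 1 + 1 = 0
C3: 2C, 1H, 1Cl → 0 − 1 + 1 = 0
C4: 3C, 1H → 0 − 1 = -1
C5: 3C, 1F → 0 + 1 = +1
C6: 1C, 2H, 1O → 0 − 2 + 1 = -1
The highest value is +1.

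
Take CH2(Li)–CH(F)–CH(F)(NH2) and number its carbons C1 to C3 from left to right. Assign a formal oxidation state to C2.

0

Each bond to a more electronegative atom (O, N, halogen) counts +1, each bond to a less electronegative atom (H, metal, B, Si) counts −1, and each C–C bond counts 0.
C2 has one bond to C (0), one bond to C (0), one bond to F (+1), one bond to H (-1).
Oxidation state = 0 + 0 + 1 − 1 = 0.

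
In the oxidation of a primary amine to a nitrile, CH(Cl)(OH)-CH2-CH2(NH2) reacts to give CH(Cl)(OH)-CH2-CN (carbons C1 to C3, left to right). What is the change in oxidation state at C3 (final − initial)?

+4

Before: C3 has 1 bond to C, 2 bonds to H, 1 bond to N → oxidation state -1.
After: C3 has 1 bond to C, 3 bonds to N → oxidation state +3.
Δ = +3 − (-1) = +4, so this is an oxidation at C3.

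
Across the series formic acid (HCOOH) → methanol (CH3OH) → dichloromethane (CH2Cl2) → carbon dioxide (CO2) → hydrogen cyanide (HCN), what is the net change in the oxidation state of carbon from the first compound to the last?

Carbon oxidation states along the series — formic acid: +2, methanol: -2, dichloromethane: 0, carbon dioxide: +4, hydrogen cyanide: +2.
Net change = +2 − (+2) = 0.

0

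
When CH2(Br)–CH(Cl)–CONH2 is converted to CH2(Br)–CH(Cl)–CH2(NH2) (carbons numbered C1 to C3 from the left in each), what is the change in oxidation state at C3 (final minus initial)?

Before: C3 has 1 bond to C, 2 bonds to O, 1 bond to N → oxidation state +3.
After: C3 has 1 bond to C, 2 bonds to H, 1 bond to N → oxidation state -1.
Δ = -1 − (+3) = -4, so this is a reduction at C3.

-4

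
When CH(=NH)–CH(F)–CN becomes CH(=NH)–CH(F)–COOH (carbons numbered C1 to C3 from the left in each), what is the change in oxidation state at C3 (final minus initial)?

Before: C3 has 1 bond to C, 3 bonds to N → oxidation state +3.
After: C3 has 1 bond to C, 3 bonds to O → oxidation state +3.
Δ = +3 − (+3) = 0, so no net redox change at C3.

0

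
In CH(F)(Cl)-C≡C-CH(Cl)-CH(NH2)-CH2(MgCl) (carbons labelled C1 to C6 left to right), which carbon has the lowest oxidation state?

C6

Tallying each carbon's bonds:
C1: 1C, 1H, 1F, 1Cl → 0 − 1 + 1 + 1 = +1
C2: 4C → 0 = 0
C3: 4C → 0 = 0
C4: 2C, 1H, 1Cl → 0 − 1 + 1 = 0
C5: 2C, 1H, 1N → 0 − 1 + 1 = 0
C6: 1C, 2H, 1Mg → 0 − 2 − 1 = -3
The most reduced carbon is C6 at -3.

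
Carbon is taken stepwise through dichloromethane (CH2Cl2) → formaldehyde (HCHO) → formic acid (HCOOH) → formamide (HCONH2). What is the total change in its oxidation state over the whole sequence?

Carbon oxidation states along the series — dichloromethane: 0, formaldehyde: 0, formic acid: +2, formamide: +2.
Net change = +2 − (0) = +2.

+2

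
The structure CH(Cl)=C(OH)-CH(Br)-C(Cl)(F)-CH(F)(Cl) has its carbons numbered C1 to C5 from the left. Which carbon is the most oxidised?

C4

Tallying each carbon's bonds:
C1: 2C, 1H, 1Cl → 0 − 1 + 1 = 0
C2: 3C, 1O → 0 + 1 = +1
C3: 2C, 1H, 1Br → 0 − 1 + 1 = 0
C4: 2C, 1F, 1Cl → 0 + 1 + 1 = +2
C5: 1C, 1H, 1F, 1Cl → 0 − 1 + 1 + 1 = +1
The most oxidised carbon is C4 at +2.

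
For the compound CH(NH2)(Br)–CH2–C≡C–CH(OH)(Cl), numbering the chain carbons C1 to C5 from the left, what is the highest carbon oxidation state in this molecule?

Bonds to more-electronegative neighbours contribute +1 each, bonds to H or metals contribute −1 each, and C–C bonds contribute 0. Tallying each carbon:
C1: 1C, 1H, 1N, 1Br → 0 − 1 + 1 + 1 = +1
C2: 2C, 2H → 0 − 2 = -2
C3: 4C → 0 = 0
C4: 4C → 0 = 0
C5: 1C, 1H, 1O, 1Cl → 0 − 1 + 1 + 1 = +1
The highest value is +1.

+1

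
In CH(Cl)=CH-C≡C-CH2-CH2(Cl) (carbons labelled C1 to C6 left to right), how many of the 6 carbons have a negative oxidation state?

3

Assign +1 per bond to O/N/halogen, −1 per bond to H or an electropositive element, and 0 per bond to carbon. Tallying each carbon:
C1: 2C, 1H, 1Cl → 0 − 1 + 1 = 0
C2: 3C, 1H → 0 − 1 = -1
C3: 4C → 0 = 0
C4: 4C → 0 = 0
C5: 2C, 2H → 0 − 2 = -2
C6: 1C, 2H, 1Cl → 0 − 2 + 1 = -1
3 carbons (C2, C5, C6) meet the condition.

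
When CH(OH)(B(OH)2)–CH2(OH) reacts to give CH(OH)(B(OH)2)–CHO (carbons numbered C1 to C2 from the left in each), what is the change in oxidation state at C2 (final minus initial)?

Before: C2 has 1 bond to C, 2 bonds to H, 1 bond to O → oxidation state -1.
After: C2 has 1 bond to C, 1 bond to H, 2 bonds to O → oxidation state +1.
Δ = +1 − (-1) = +2, so this is an oxidation at C2.

+2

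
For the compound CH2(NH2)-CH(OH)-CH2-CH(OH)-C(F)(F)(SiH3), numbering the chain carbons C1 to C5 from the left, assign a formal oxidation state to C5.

+1

C5 has one bond to C (0), one bond to F (+1), one bond to F (+1), one bond to Si (-1).
Oxidation state = 0 + 1 + 1 − 1 = +1.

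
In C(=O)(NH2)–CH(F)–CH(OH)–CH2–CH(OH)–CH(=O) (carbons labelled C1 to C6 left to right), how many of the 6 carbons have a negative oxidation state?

Tallying each carbon's bonds:
C1: 1C, 2O, 1N → 0 + 2 + 1 = +3
C2: 2C, 1H, 1F → 0 − 1 + 1 = 0
C3: 2C, 1H, 1O → 0 − 1 + 1 = 0
C4: 2C, 2H → 0 − 2 = -2
C5: 2C, 1H, 1O → 0 − 1 + 1 = 0
C6: 1C, 1H, 2O → 0 − 1 + 2 = +1
1 carbon (C4) meets the condition.

1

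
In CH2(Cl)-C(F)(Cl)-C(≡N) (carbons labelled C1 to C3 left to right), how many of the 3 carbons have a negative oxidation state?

Tallying each carbon's bonds:
C1: 1C, 2H, 1Cl → 0 − 2 + 1 = -1
C2: 2C, 1F, 1Cl → 0 + 1 + 1 = +2
C3: 1C, 3N → 0 + 3 = +3
1 carbon (C1) meets the condition.

1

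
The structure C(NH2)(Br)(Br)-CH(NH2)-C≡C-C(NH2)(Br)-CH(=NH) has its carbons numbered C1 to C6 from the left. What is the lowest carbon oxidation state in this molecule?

0

Assign +1 per bond to O/N/halogen, −1 per bond to H or an electropositive element, and 0 per bond to carbon. Tallying each carbon:
C1: 1C, 1N, 2Br → 0 + 1 + 2 = +3
C2: 2C, 1H, 1N → 0 − 1 + 1 = 0
C3: 4C → 0 = 0
C4: 4C → 0 = 0
C5: 2C, 1N, 1Br → 0 + 1 + 1 = +2
C6: 1C, 1H, 2N → 0 − 1 + 2 = +1
The lowest value is 0.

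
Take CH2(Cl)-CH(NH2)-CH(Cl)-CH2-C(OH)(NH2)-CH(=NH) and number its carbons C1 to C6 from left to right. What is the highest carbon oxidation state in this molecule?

Bonds to more-electronegative neighbours contribute +1 each, bonds to H or metals contribute −1 each, and C–C bonds contribute 0. Tallying each carbon:
C1: 1C, 2H, 1Cl → 0 − 2 + 1 = -1
C2: 2C, 1H, 1N → 0 − 1 + 1 = 0
C3: 2C, 1H, 1Cl → 0 − 1 + 1 = 0
C4: 2C, 2H → 0 − 2 = -2
C5: 2C, 1O, 1N → 0 + 1 + 1 = +2
C6: 1C, 1H, 2N → 0 − 1 + 2 = +1
The highest value is +2.

+2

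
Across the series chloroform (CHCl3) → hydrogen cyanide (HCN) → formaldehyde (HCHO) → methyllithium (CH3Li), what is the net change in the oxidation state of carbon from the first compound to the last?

-6

Carbon oxidation states along the series — chloroform: +2, hydrogen cyanide: +2, formaldehyde: 0, methyllithium: -4.
Net change = -4 − (+2) = -6.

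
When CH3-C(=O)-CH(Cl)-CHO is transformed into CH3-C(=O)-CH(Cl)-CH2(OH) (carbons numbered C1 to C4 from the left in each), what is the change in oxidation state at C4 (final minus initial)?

-2

Before: C4 has 1 bond to C, 1 bond to H, 2 bonds to O → oxidation state +1.
After: C4 has 1 bond to C, 2 bonds to H, 1 bond to O → oxidation state -1.
Δ = -1 − (+1) = -2, so this is a reduction at C4.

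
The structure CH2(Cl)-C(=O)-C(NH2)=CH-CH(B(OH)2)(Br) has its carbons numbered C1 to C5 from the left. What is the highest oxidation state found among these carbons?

+2

Tallying each carbon's bonds:
C1: 1C, 2H, 1Cl → 0 − 2 + 1 = -1
C2: 2C, 2O → 0 + 2 = +2
C3: 3C, 1N → 0 + 1 = +1
C4: 3C, 1H → 0 − 1 = -1
C5: 1C, 1H, 1Br, 1B → 0 − 1 + 1 − 1 = -1
The highest value is +2.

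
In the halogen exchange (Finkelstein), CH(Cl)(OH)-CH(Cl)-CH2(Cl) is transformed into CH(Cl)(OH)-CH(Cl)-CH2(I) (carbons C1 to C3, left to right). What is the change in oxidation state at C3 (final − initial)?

Before: C3 has 1 bond to C, 2 bonds to H, 1 bond to Cl → oxidation state -1.
After: C3 has 1 bond to C, 2 bonds to H, 1 bond to I → oxidation state -1.
Δ = -1 − (-1) = 0, so no net redox change at C3.

0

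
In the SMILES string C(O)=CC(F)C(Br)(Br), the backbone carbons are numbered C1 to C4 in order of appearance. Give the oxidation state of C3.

C3 has one bond to C (0), one bond to C (0), one bond to F (+1), one bond to H (-1).
Oxidation state = 0 + 0 + 1 − 1 = 0.

0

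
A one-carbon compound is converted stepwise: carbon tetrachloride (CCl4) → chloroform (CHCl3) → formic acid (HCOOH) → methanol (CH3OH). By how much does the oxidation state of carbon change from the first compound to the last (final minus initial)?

Carbon oxidation states along the series — carbon tetrachloride: +4, chloroform: +2, formic acid: +2, methanol: -2.
Net change = -2 − (+4) = -6.

-6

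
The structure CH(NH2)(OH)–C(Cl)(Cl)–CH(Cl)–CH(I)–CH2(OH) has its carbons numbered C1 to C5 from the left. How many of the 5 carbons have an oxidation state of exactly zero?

2

Tallying each carbon's bonds:
C1: 1C, 1H, 1O, 1N → 0 − 1 + 1 + 1 = +1
C2: 2C, 2Cl → 0 + 2 = +2
C3: 2C, 1H, 1Cl → 0 − 1 + 1 = 0
C4: 2C, 1H, 1I → 0 − 1 + 1 = 0
C5: 1C, 2H, 1O → 0 − 2 + 1 = -1
2 carbons (C3, C4) meet the condition.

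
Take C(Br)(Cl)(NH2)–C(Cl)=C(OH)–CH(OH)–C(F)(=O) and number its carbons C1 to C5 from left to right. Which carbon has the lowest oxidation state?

Tallying each carbon's bonds:
C1: 1C, 1N, 1Cl, 1Br → 0 + 1 + 1 + 1 = +3
C2: 3C, 1Cl → 0 + 1 = +1
C3: 3C, 1O → 0 + 1 = +1
C4: 2C, 1H, 1O → 0 − 1 + 1 = 0
C5: 1C, 2O, 1F → 0 + 2 + 1 = +3
The most reduced carbon is C4 at 0.

C4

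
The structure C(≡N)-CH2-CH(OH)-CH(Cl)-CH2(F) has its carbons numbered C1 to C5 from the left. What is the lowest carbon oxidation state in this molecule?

Each bond to a more electronegative atom (O, N, halogen) counts +1, each bond to a less electronegative atom (H, metal, B, Si) counts −1, and each C–C bond counts 0. Tallying each carbon:
C1: 1C, 3N → 0 + 3 = +3
C2: 2C, 2H → 0 − 2 = -2
C3: 2C, 1H, 1O → 0 − 1 + 1 = 0
C4: 2C, 1H, 1Cl → 0 − 1 + 1 = 0
C5: 1C, 2H, 1F → 0 − 2 + 1 = -1
The lowest value is -2.

-2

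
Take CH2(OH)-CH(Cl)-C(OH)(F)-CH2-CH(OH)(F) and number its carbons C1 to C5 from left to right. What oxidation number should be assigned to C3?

+2

C3 has one bond to C (0), one bond to C (0), one bond to O (+1), one bond to F (+1).
Oxidation state = 0 + 0 + 1 + 1 = +2.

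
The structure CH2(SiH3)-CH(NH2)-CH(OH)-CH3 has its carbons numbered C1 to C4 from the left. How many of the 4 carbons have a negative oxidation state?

Tallying each carbon's bonds:
C1: 1C, 2H, 1Si → 0 − 2 − 1 = -3
C2: 2C, 1H, 1N → 0 − 1 + 1 = 0
C3: 2C, 1H, 1O → 0 − 1 + 1 = 0
C4: 1C, 3H → 0 − 3 = -3
2 carbons (C1, C4) meet the condition.

2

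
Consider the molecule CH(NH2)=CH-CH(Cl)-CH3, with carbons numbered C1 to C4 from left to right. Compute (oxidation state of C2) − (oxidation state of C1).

C2: 3C, 1H → 0 − 1 = -1
C1: 2C, 1H, 1N → 0 − 1 + 1 = 0
Difference: -1 − (0) = -1.

-1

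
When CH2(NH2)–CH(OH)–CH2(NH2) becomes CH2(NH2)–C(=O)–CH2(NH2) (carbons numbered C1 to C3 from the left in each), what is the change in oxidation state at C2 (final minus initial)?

+2

Before: C2 has 2 bonds to C, 1 bond to H, 1 bond to O → oxidation state 0.
After: C2 has 2 bonds to C, 2 bonds to O → oxidation state +2.
Δ = +2 − (0) = +2, so this is an oxidation at C2.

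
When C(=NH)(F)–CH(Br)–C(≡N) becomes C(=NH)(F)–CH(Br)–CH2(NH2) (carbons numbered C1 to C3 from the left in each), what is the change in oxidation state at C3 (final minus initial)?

Before: C3 has 1 bond to C, 3 bonds to N → oxidation state +3.
After: C3 has 1 bond to C, 2 bonds to H, 1 bond to N → oxidation state -1.
Δ = -1 − (+3) = -4, so this is a reduction at C3.

-4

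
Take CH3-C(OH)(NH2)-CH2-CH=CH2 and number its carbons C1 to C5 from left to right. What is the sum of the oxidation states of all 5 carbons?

Tallying each carbon's bonds:
C1: 1C, 3H → 0 − 3 = -3
C2: 2C, 1O, 1N → 0 + 1 + 1 = +2
C3: 2C, 2H → 0 − 2 = -2
C4: 3C, 1H → 0 − 1 = -1
C5: 2C, 2H → 0 − 2 = -2
Sum = -3 + 2 − 2 − 1 − 2 = -6.

-6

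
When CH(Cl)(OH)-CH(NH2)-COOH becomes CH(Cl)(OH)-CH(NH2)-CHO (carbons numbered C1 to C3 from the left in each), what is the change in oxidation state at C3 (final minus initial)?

-2

Before: C3 has 1 bond to C, 3 bonds to O → oxidation state +3.
After: C3 has 1 bond to C, 1 bond to H, 2 bonds to O → oxidation state +1.
Δ = +1 − (+3) = -2, so this is a reduction at C3.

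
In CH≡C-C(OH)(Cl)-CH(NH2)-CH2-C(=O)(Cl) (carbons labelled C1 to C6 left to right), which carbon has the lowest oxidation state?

C5

Each bond to a more electronegative atom (O, N, halogen) counts +1, each bond to a less electronegative atom (H, metal, B, Si) counts −1, and each C–C bond counts 0. Tallying each carbon:
C1: 3C, 1H → 0 − 1 = -1
C2: 4C → 0 = 0
C3: 2C, 1O, 1Cl → 0 + 1 + 1 = +2
C4: 2C, 1H, 1N → 0 − 1 + 1 = 0
C5: 2C, 2H → 0 − 2 = -2
C6: 1C, 2O, 1Cl → 0 + 2 + 1 = +3
The most reduced carbon is C5 at -2.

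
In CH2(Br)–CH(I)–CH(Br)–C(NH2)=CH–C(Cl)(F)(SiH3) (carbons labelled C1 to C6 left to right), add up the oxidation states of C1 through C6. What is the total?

0

Bonds to more-electronegative neighbours contribute +1 each, bonds to H or metals contribute −1 each, and C–C bonds contribute 0. Tallying each carbon:
C1: 1C, 2H, 1Br → 0 − 2 + 1 = -1
C2: 2C, 1H, 1I → 0 − 1 + 1 = 0
C3: 2C, 1H, 1Br → 0 − 1 + 1 = 0
C4: 3C, 1N → 0 + 1 = +1
C5: 3C, 1H → 0 − 1 = -1
C6: 1C, 1F, 1Cl, 1Si → 0 + 1 + 1 − 1 = +1
Sum = -1 + 0 + 0 + 1 − 1 + 1 = 0.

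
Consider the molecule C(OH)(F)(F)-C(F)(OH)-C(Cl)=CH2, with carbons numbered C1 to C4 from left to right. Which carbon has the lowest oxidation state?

Count +1 for every bond to an atom more electronegative than carbon and −1 for every bond to one less electronegative; C–C bonds are 0. Tallying each carbon:
C1: 1C, 1O, 2F → 0 + 1 + 2 = +3
C2: 2C, 1O, 1F → 0 + 1 + 1 = +2
C3: 3C, 1Cl → 0 + 1 = +1
C4: 2C, 2H → 0 − 2 = -2
The most reduced carbon is C4 at -2.

C4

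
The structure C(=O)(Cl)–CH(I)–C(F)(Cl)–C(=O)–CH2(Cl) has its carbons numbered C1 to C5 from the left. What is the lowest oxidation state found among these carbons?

-1

Tallying each carbon's bonds:
C1: 1C, 2O, 1Cl → 0 + 2 + 1 = +3
C2: 2C, 1H, 1I → 0 − 1 + 1 = 0
C3: 2C, 1F, 1Cl → 0 + 1 + 1 = +2
C4: 2C, 2O → 0 + 2 = +2
C5: 1C, 2H, 1Cl → 0 − 2 + 1 = -1
The lowest value is -1.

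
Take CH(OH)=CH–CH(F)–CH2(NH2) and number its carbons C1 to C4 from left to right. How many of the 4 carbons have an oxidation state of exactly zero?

2

Tallying each carbon's bonds:
C1: 2C, 1H, 1O → 0 − 1 + 1 = 0
C2: 3C, 1H → 0 − 1 = -1
C3: 2C, 1H, 1F → 0 − 1 + 1 = 0
C4: 1C, 2H, 1N → 0 − 2 + 1 = -1
2 carbons (C1, C3) meet the condition.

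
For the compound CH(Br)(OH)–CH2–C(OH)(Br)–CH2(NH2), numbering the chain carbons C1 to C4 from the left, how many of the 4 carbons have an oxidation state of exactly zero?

0

Tallying each carbon's bonds:
C1: 1C, 1H, 1O, 1Br → 0 − 1 + 1 + 1 = +1
C2: 2C, 2H → 0 − 2 = -2
C3: 2C, 1O, 1Br → 0 + 1 + 1 = +2
C4: 1C, 2H, 1N → 0 − 2 + 1 = -1
0 carbons meet the condition.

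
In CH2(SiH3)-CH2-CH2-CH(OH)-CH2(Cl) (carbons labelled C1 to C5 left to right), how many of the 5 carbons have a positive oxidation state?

Count +1 for every bond to an atom more electronegative than carbon and −1 for every bond to one less electronegative; C–C bonds are 0. Tallying each carbon:
C1: 1C, 2H, 1Si → 0 − 2 − 1 = -3
C2: 2C, 2H → 0 − 2 = -2
C3: 2C, 2H → 0 − 2 = -2
C4: 2C, 1H, 1O → 0 − 1 + 1 = 0
C5: 1C, 2H, 1Cl → 0 − 2 + 1 = -1
0 carbons meet the condition.

0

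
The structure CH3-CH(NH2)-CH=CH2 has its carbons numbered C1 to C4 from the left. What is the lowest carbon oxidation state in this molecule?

-3

Assign +1 per bond to O/N/halogen, −1 per bond to H or an electropositive element, and 0 per bond to carbon. Tallying each carbon:
C1: 1C, 3H → 0 − 3 = -3
C2: 2C, 1H, 1N → 0 − 1 + 1 = 0
C3: 3C, 1H → 0 − 1 = -1
C4: 2C, 2H → 0 − 2 = -2
The lowest value is -3.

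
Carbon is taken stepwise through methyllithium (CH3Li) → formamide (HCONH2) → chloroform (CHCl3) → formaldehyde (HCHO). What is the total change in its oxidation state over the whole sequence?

+4

Carbon oxidation states along the series — methyllithium: -4, formamide: +2, chloroform: +2, formaldehyde: 0.
Net change = 0 − (-4) = +4.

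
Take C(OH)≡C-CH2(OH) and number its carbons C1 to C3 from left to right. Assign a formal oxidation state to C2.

0

C2 has a triple bond to C (3×0 = 0), one bond to C (0).
Oxidation state = 0 + 0 = 0.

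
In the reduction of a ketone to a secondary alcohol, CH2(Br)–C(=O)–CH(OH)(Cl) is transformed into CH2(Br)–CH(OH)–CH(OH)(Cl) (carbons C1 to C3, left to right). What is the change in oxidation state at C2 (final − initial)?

-2

Before: C2 has 2 bonds to C, 2 bonds to O → oxidation state +2.
After: C2 has 2 bonds to C, 1 bond to H, 1 bond to O → oxidation state 0.
Δ = 0 − (+2) = -2, so this is a reduction at C2.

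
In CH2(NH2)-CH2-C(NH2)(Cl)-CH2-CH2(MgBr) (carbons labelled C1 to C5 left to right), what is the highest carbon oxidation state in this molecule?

+2

Tallying each carbon's bonds:
C1: 1C, 2H, 1N → 0 − 2 + 1 = -1
C2: 2C, 2H → 0 − 2 = -2
C3: 2C, 1N, 1Cl → 0 + 1 + 1 = +2
C4: 2C, 2H → 0 − 2 = -2
C5: 1C, 2H, 1Mg → 0 − 2 − 1 = -3
The highest value is +2.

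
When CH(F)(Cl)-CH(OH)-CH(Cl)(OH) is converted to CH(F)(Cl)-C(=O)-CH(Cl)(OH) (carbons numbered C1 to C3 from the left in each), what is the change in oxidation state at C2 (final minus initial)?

Before: C2 has 2 bonds to C, 1 bond to H, 1 bond to O → oxidation state 0.
After: C2 has 2 bonds to C, 2 bonds to O → oxidation state +2.
Δ = +2 − (0) = +2, so this is an oxidation at C2.

+2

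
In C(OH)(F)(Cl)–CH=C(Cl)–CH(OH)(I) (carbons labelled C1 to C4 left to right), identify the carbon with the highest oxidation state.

Count +1 for every bond to an atom more electronegative than carbon and −1 for every bond to one less electronegative; C–C bonds are 0. Tallying each carbon:
C1: 1C, 1O, 1F, 1Cl → 0 + 1 + 1 + 1 = +3
C2: 3C, 1H → 0 − 1 = -1
C3: 3C, 1Cl → 0 + 1 = +1
C4: 1C, 1H, 1O, 1I → 0 − 1 + 1 + 1 = +1
The most oxidised carbon is C1 at +3.

C1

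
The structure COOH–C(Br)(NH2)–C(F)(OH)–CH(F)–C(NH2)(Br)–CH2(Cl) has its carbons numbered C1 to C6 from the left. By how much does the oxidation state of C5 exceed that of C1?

C5: 2C, 1N, 1Br → 0 + 1 + 1 = +2
C1: 1C, 3O → 0 + 3 = +3
Difference: +2 − (+3) = -1.

-1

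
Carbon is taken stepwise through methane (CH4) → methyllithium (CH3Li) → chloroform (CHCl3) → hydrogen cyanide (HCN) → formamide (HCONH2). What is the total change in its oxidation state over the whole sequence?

+6

Carbon oxidation states along the series — methane: -4, methyllithium: -4, chloroform: +2, hydrogen cyanide: +2, formamide: +2.
Net change = +2 − (-4) = +6.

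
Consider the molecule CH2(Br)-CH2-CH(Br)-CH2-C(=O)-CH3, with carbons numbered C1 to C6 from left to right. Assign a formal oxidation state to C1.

C1 has one bond to C (0), one bond to Br (+1), one bond to H (-1), one bond to H (-1).
Oxidation state = 0 + 1 − 1 − 1 = -1.

-1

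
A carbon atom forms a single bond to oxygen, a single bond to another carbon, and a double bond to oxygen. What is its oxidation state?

The carbon has one bond to C (0), a double bond to O (2×+1 = +2), one bond to O (+1).
Oxidation state = 0 + 2 + 1 = +3.

+3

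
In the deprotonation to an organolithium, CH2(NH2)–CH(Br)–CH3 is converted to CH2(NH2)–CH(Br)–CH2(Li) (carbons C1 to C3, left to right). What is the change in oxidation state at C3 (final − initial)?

0

Before: C3 has 1 bond to C, 3 bonds to H → oxidation state -3.
After: C3 has 1 bond to C, 2 bonds to H, 1 bond to Li → oxidation state -3.
Δ = -3 − (-3) = 0, so no net redox change at C3.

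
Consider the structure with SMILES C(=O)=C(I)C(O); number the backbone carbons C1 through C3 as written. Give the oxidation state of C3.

-1

Count +1 for every bond to an atom more electronegative than carbon and −1 for every bond to one less electronegative; C–C bonds are 0.
C3 has one bond to C (0), one bond to H (-1), one bond to H (-1), one bond to O (+1).
Oxidation state = 0 − 1 − 1 + 1 = -1.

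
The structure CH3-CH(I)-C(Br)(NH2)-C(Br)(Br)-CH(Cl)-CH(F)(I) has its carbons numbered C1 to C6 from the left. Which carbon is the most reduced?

C1

Tallying each carbon's bonds:
C1: 1C, 3H → 0 − 3 = -3
C2: 2C, 1H, 1I → 0 − 1 + 1 = 0
C3: 2C, 1N, 1Br → 0 + 1 + 1 = +2
C4: 2C, 2Br → 0 + 2 = +2
C5: 2C, 1H, 1Cl → 0 − 1 + 1 = 0
C6: 1C, 1H, 1F, 1I → 0 − 1 + 1 + 1 = +1
The most reduced carbon is C1 at -3.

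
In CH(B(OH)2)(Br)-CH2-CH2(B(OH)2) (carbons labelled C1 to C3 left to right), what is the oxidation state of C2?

Assign +1 per bond to O/N/halogen, −1 per bond to H or an electropositive element, and 0 per bond to carbon.
C2 has one bond to C (0), one bond to C (0), one bond to H (-1), one bond to H (-1).
Oxidation state = 0 + 0 − 1 − 1 = -2.

-2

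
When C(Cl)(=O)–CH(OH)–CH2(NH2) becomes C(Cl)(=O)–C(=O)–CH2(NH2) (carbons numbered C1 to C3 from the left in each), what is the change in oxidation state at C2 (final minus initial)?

Before: C2 has 2 bonds to C, 1 bond to H, 1 bond to O → oxidation state 0.
After: C2 has 2 bonds to C, 2 bonds to O → oxidation state +2.
Δ = +2 − (0) = +2, so this is an oxidation at C2.

+2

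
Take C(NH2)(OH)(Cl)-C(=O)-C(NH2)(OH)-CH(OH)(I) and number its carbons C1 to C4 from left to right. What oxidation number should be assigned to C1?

+3

Each bond to a more electronegative atom (O, N, halogen) counts +1, each bond to a less electronegative atom (H, metal, B, Si) counts −1, and each C–C bond counts 0.
C1 has one bond to C (0), one bond to N (+1), one bond to O (+1), one bond to Cl (+1).
Oxidation state = 0 + 1 + 1 + 1 = +3.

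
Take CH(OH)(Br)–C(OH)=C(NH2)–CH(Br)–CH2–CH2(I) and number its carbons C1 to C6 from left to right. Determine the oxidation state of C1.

C1 has one bond to C (0), one bond to O (+1), one bond to H (-1), one bond to Br (+1).
Oxidation state = 0 + 1 − 1 + 1 = +1.

+1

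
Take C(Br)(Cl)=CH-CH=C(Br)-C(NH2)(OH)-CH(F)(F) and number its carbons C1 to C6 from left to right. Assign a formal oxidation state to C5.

+2

C5 has one bond to C (0), one bond to C (0), one bond to N (+1), one bond to O (+1).
Oxidation state = 0 + 0 + 1 + 1 = +2.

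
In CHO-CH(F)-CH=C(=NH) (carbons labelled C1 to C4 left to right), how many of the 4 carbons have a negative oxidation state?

1

Tallying each carbon's bonds:
C1: 1C, 1H, 2O → 0 − 1 + 2 = +1
C2: 2C, 1H, 1F → 0 − 1 + 1 = 0
C3: 3C, 1H → 0 − 1 = -1
C4: 2C, 2N → 0 + 2 = +2
1 carbon (C3) meets the condition.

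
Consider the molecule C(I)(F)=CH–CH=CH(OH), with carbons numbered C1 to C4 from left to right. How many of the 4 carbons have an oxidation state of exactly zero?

Tallying each carbon's bonds:
C1: 2C, 1F, 1I → 0 + 1 + 1 = +2
C2: 3C, 1H → 0 − 1 = -1
C3: 3C, 1H → 0 − 1 = -1
C4: 2C, 1H, 1O → 0 − 1 + 1 = 0
1 carbon (C4) meets the condition.

1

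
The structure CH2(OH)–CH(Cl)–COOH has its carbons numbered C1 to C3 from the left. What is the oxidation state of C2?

Bonds to more-electronegative neighbours contribute +1 each, bonds to H or metals contribute −1 each, and C–C bonds contribute 0.
C2 has one bond to C (0), one bond to C (0), one bond to H (-1), one bond to Cl (+1).
Oxidation state = 0 + 0 − 1 + 1 = 0.

0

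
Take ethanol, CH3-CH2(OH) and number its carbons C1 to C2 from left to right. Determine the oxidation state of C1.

-3

C1 has one bond to H (-1), one bond to H (-1), one bond to H (-1), one bond to C (0).
Oxidation state = -1 − 1 − 1 + 0 = -3.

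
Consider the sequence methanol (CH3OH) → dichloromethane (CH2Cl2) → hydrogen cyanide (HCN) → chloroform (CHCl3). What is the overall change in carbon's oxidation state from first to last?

Carbon oxidation states along the series — methanol: -2, dichloromethane: 0, hydrogen cyanide: +2, chloroform: +2.
Net change = +2 − (-2) = +4.

+4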